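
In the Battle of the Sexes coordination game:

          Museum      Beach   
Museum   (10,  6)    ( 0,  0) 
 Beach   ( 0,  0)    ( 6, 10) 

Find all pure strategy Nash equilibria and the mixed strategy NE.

Pure NE: (Museum, Museum) and (Beach, Beach); Mixed NE: p = 0.625, q = 0.375

Work:
Check pure NE:
(Museum, Museum): (10, 6) - no unilateral deviation beneficial
(Beach, Beach): (6, 10) - no unilateral deviation beneficial
Mixed NE: P1 plays Museum with p = 0.625, P2 plays Museum with q = 0.375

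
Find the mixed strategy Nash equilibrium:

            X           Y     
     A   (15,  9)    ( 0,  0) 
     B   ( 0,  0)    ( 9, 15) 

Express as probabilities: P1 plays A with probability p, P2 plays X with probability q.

p = 0.625, q = 0.375

Work:
Find probabilities that make opponent indifferent:
P2 chooses q to make P1 indifferent between A and B
P1 chooses p to make P2 indifferent between X and Y
Mixed NE: P1 plays (A: 0.625, B: 0.375), P2 plays (X: 0.375, Y: 0.625)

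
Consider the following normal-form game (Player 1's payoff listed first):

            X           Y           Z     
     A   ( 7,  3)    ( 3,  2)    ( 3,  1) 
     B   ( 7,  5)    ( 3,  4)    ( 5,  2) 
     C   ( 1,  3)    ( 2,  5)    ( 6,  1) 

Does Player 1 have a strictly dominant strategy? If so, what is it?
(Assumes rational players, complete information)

No strictly dominant strategy exists for Player 1

Work:
A strategy strictly dominates another if it gives a strictly higher payoff against every opponent action. Compare each pair of P1's strategies column-by-column:
  A vs B: [7 vs 7, 3 vs 3, 3 vs 5] → A does not strictly dominate B (column X: 7 ≤ 7)
  A vs C: [7 vs 1, 3 vs 2, 3 vs 6] → A does not strictly dominate C (column Z: 3 ≤ 6)
  B vs A: [7 vs 7, 3 vs 3, 5 vs 3] → B does not strictly dominate A (column X: 7 ≤ 7)
  B vs C: [7 vs 1, 3 vs 2, 5 vs 6] → B does not strictly dominate C (column Z: 5 ≤ 6)
  C vs A: [1 vs 7, 2 vs 3, 6 vs 3] → C does not strictly dominate A (column X: 1 ≤ 7)
  C vs B: [1 vs 7, 2 vs 3, 6 vs 5] → C does not strictly dominate B (column X: 1 ≤ 7)
No single strategy strictly dominates all others → no strictly dominant strategy.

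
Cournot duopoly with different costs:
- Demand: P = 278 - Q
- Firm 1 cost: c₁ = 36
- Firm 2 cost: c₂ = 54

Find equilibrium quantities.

q₁* = 86.67, q₂* = 68.67

Work:
Reaction: q₁ = (278 - 36 - q₂)/2
Reaction: q₂ = (278 - 54 - q₁)/2
Solve simultaneously:
q₁* = (278 - 2×36 + 54)/3 = 86.67
q₂* = (278 - 2×54 + 36)/3 = 68.67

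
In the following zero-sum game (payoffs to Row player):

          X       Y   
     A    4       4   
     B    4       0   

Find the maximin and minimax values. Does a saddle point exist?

Maximin = 4, Minimax = 4, Saddle: True

Work:
Row minimums: [4, 0] → maximin = 4
Column maximums: [4, 4] → minimax = 4
Saddle point exists! Game value = 4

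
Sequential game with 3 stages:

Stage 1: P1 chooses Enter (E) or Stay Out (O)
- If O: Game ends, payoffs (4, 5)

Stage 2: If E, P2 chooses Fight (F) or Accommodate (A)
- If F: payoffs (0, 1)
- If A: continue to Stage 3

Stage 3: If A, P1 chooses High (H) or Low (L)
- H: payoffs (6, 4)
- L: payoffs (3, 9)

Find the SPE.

SPE: (E, A, H); Outcome (6, 4)

Work:
Stage 3: P1 chooses H (6 vs 3)
Stage 2: P2: F->1, A->4 (anticipating H). Choose A
Stage 1: P1: O->4, E->6 (anticipating A, H). Choose E
SPE path: E -> A -> H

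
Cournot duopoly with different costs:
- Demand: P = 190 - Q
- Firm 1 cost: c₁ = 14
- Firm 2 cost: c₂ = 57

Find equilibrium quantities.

q₁* = 73.0, q₂* = 30.0

Work:
Reaction: q₁ = (190 - 14 - q₂)/2
Reaction: q₂ = (190 - 57 - q₁)/2
Solve simultaneously:
q₁* = (190 - 2×14 + 57)/3 = 73.0
q₂* = (190 - 2×57 + 14)/3 = 30.0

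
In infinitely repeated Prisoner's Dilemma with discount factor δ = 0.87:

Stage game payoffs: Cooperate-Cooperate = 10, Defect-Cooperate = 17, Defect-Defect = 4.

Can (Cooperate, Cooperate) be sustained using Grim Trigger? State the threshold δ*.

δ* = 0.5385; since δ = 0.87 ≥ 0.5385, cooperation can be sustained

Work:
For Grim Trigger:
Cooperate forever: 10/(1-δ)
Defect then punished: 17 + 4·δ/(1-δ)
Need: 10/(1-δ) ≥ 17 + 4·δ/(1-δ)
Solving: δ ≥ (T-R)/(T-P) = (17-10)/(17-4) = 0.5385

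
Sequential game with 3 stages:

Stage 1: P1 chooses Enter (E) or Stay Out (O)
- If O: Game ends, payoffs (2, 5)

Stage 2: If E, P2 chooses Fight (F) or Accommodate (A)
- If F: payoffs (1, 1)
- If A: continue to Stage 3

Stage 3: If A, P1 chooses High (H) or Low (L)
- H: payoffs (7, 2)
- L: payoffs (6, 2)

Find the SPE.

SPE: (E, A, H); Outcome (7, 2)

Work:
Stage 3: P1 chooses H (7 vs 6)
Stage 2: P2: F->1, A->2 (anticipating H). Choose A
Stage 1: P1: O->2, E->7 (anticipating A, H). Choose E
SPE path: E -> A -> H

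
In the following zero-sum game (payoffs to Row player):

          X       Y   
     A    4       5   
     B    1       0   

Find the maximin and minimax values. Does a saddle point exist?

Maximin = 4, Minimax = 4, Saddle: True

Work:
Row minimums: [4, 0] → maximin = 4
Column maximums: [4, 5] → minimax = 4
Saddle point exists! Game value = 4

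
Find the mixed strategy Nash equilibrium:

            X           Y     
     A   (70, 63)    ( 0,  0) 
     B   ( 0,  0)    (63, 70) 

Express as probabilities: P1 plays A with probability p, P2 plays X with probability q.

p = 0.5263, q = 0.4737

Work:
Find probabilities that make opponent indifferent:
P2 chooses q to make P1 indifferent between A and B
P1 chooses p to make P2 indifferent between X and Y
Mixed NE: P1 plays (A: 0.5263, B: 0.4737), P2 plays (X: 0.4737, Y: 0.5263)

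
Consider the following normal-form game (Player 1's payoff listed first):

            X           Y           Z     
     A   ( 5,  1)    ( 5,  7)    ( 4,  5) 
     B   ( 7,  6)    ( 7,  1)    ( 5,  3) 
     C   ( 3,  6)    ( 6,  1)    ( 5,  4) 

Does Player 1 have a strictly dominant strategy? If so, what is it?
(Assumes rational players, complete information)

No strictly dominant strategy exists for Player 1

Work:
A strategy strictly dominates another if it gives a strictly higher payoff against every opponent action. Compare each pair of P1's strategies column-by-column:
  A vs B: [5 vs 7, 5 vs 7, 4 vs 5] → A does not strictly dominate B (column X: 5 ≤ 7)
  A vs C: [5 vs 3, 5 vs 6, 4 vs 5] → A does not strictly dominate C (column Y: 5 ≤ 6)
  B vs A: [7 vs 5, 7 vs 5, 5 vs 4] → B strictly dominates A
  B vs C: [7 vs 3, 7 vs 6, 5 vs 5] → B does not strictly dominate C (column Z: 5 ≤ 5)
  C vs A: [3 vs 5, 6 vs 5, 5 vs 4] → C does not strictly dominate A (column X: 3 ≤ 5)
  C vs B: [3 vs 7, 6 vs 7, 5 vs 5] → C does not strictly dominate B (column X: 3 ≤ 7)
No single strategy strictly dominates all others → no strictly dominant strategy.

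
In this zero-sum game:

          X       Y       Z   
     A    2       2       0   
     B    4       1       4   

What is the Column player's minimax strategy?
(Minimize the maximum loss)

Column should play Y, value = 2

Work:
Column player minimizes Row's maximum payoff:
Column X: max payoff to Row = 4
Column Y: max payoff to Row = 2
Column Z: max payoff to Row = 4
Minimum is 2, achieved by column Y.
Minimax strategy: Y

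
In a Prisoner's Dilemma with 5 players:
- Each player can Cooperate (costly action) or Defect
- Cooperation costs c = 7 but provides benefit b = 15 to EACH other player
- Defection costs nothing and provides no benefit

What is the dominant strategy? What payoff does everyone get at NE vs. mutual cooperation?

Dominant: Defect; NE payoff = 0; Coop payoff = 53

Work:
Defect dominates (saves cost c = 7, benefit to others is external)
NE: All defect → everyone gets 0
If all cooperate: each receives (4)×15 - 7 = 53
Social dilemma: 53 > 0 but NE gives 0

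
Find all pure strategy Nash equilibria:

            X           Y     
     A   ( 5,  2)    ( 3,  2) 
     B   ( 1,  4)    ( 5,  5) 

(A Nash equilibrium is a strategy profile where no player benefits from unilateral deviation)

Nash equilibrium: (A, X), (B, Y)

Work:
Best responses:
  P1 vs X: payoffs [5, 1] → best response A (payoff 5)
  P1 vs Y: payoffs [3, 5] → best response B (payoff 5)
  P2 vs A: payoffs [2, 2] → best response X/Y (payoff 2)
  P2 vs B: payoffs [4, 5] → best response Y (payoff 5)
Mutual best responses: (A,X), (B,Y) → Nash equilibria.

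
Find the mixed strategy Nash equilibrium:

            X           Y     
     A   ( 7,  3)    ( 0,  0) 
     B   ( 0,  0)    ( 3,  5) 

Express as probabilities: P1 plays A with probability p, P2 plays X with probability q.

p = 0.625, q = 0.3

Work:
Find probabilities that make opponent indifferent:
P2 chooses q to make P1 indifferent between A and B
P1 chooses p to make P2 indifferent between X and Y
Mixed NE: P1 plays (A: 0.625, B: 0.375), P2 plays (X: 0.3, Y: 0.7)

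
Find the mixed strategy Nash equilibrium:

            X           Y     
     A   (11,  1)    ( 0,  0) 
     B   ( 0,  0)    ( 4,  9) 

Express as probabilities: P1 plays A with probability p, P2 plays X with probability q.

p = 0.9, q = 0.2667

Work:
Find probabilities that make opponent indifferent:
P2 chooses q to make P1 indifferent between A and B
P1 chooses p to make P2 indifferent between X and Y
Mixed NE: P1 plays (A: 0.9, B: 0.1), P2 plays (X: 0.2667, Y: 0.7333)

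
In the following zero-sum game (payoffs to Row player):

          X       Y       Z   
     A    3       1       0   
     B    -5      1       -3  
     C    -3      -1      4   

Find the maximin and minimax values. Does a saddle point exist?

Maximin = 0, Minimax = 1, Saddle: False

Work:
Row minimums: [0, -5, -3] → maximin = 0
Column maximums: [3, 1, 4] → minimax = 1
No saddle point (maximin ≠ minimax). Mixed strategy needed.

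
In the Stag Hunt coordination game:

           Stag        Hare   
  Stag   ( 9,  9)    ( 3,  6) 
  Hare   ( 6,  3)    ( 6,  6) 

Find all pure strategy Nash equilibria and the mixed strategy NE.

Pure NE: (Stag, Stag) and (Hare, Hare); Mixed NE: p = 0.5, q = 0.5

Work:
Check pure NE:
(Stag, Stag): (9, 9) - no unilateral deviation beneficial
(Hare, Hare): (6, 6) - no unilateral deviation beneficial
Mixed NE: P1 plays Stag with p = 0.5, P2 plays Stag with q = 0.5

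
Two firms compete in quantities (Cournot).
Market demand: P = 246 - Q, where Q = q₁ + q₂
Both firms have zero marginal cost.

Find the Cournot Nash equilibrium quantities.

q₁* = q₂* = 82.0; P* = 82.0

Work:
Profit: π_i = P·q_i = (a - q_i - q_j)·q_i
FOC: ∂π_i/∂q_i = a - 2q_i - q_j = 0
Reaction function: q_i = (246 - q_j)/2
Symmetry: q* = 246/3 = 82.0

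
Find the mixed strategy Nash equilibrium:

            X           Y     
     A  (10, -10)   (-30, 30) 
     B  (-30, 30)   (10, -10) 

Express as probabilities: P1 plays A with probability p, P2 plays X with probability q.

p = 0.5, q = 0.5

Work:
Find probabilities that make opponent indifferent:
P2 chooses q to make P1 indifferent between A and B
P1 chooses p to make P2 indifferent between X and Y
Mixed NE: P1 plays (A: 0.5, B: 0.5), P2 plays (X: 0.5, Y: 0.5)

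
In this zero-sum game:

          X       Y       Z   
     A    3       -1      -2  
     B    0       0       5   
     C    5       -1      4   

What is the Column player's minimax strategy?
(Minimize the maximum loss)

Column should play Y, value = 0

Work:
Column player minimizes Row's maximum payoff:
Column X: max payoff to Row = 5
Column Y: max payoff to Row = 0
Column Z: max payoff to Row = 5
Minimum is 0, achieved by column Y.
Minimax strategy: Y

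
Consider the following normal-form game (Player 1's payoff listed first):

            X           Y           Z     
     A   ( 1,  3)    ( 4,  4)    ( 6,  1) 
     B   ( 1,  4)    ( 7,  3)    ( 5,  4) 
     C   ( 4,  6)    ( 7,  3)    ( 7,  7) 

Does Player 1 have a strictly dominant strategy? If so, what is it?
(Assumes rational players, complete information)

No strictly dominant strategy exists for Player 1

Work:
A strategy strictly dominates another if it gives a strictly higher payoff against every opponent action. Compare each pair of P1's strategies column-by-column:
  A vs B: [1 vs 1, 4 vs 7, 6 vs 5] → A does not strictly dominate B (column X: 1 ≤ 1)
  A vs C: [1 vs 4, 4 vs 7, 6 vs 7] → A does not strictly dominate C (column X: 1 ≤ 4)
  B vs A: [1 vs 1, 7 vs 4, 5 vs 6] → B does not strictly dominate A (column X: 1 ≤ 1)
  B vs C: [1 vs 4, 7 vs 7, 5 vs 7] → B does not strictly dominate C (column X: 1 ≤ 4)
  C vs A: [4 vs 1, 7 vs 4, 7 vs 6] → C strictly dominates A
  C vs B: [4 vs 1, 7 vs 7, 7 vs 5] → C does not strictly dominate B (column Y: 7 ≤ 7)
No single strategy strictly dominates all others → no strictly dominant strategy.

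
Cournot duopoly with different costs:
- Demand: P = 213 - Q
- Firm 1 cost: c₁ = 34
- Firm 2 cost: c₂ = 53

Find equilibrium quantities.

q₁* = 66.0, q₂* = 47.0

Work:
Reaction: q₁ = (213 - 34 - q₂)/2
Reaction: q₂ = (213 - 53 - q₁)/2
Solve simultaneously:
q₁* = (213 - 2×34 + 53)/3 = 66.0
q₂* = (213 - 2×53 + 34)/3 = 47.0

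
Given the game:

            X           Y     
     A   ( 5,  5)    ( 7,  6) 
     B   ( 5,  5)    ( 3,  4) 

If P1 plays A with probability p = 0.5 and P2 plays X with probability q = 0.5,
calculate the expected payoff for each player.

E[P1] = 5.0, E[P2] = 5.0

Work:
E[P1] = p·q·π₁(A,X) + p·(1-q)·π₁(A,Y) + (1-p)·q·π₁(B,X) + (1-p)·(1-q)·π₁(B,Y)
= 0.5·0.5·5 + 0.5·0.5·7 + 0.5·0.5·5 + 0.5·0.5·3
= 5.0

E[P2] = 5.0 (similar calculation)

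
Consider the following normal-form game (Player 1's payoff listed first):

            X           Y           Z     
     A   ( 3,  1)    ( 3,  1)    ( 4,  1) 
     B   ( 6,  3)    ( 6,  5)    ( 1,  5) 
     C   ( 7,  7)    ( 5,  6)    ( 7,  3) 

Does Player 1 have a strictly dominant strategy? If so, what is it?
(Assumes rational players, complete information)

No strictly dominant strategy exists for Player 1

Work:
A strategy strictly dominates another if it gives a strictly higher payoff against every opponent action. Compare each pair of P1's strategies column-by-column:
  A vs B: [3 vs 6, 3 vs 6, 4 vs 1] → A does not strictly dominate B (column X: 3 ≤ 6)
  A vs C: [3 vs 7, 3 vs 5, 4 vs 7] → A does not strictly dominate C (column X: 3 ≤ 7)
  B vs A: [6 vs 3, 6 vs 3, 1 vs 4] → B does not strictly dominate A (column Z: 1 ≤ 4)
  B vs C: [6 vs 7, 6 vs 5, 1 vs 7] → B does not strictly dominate C (column X: 6 ≤ 7)
  C vs A: [7 vs 3, 5 vs 3, 7 vs 4] → C strictly dominates A
  C vs B: [7 vs 6, 5 vs 6, 7 vs 1] → C does not strictly dominate B (column Y: 5 ≤ 6)
No single strategy strictly dominates all others → no strictly dominant strategy.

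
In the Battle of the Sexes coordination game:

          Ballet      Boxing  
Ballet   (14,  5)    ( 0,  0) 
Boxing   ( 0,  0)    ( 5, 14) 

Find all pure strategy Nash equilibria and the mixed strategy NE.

Pure NE: (Ballet, Ballet) and (Boxing, Boxing); Mixed NE: p = 0.7368, q = 0.2632

Work:
Check pure NE:
(Ballet, Ballet): (14, 5) - no unilateral deviation beneficial
(Boxing, Boxing): (5, 14) - no unilateral deviation beneficial
Mixed NE: P1 plays Ballet with p = 0.7368, P2 plays Ballet with q = 0.2632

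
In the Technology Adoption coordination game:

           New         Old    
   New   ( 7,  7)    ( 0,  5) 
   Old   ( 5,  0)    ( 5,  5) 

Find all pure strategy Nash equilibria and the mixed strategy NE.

Pure NE: (New, New) and (Old, Old); Mixed NE: p = 0.7143, q = 0.7143

Work:
Check pure NE:
(New, New): (7, 7) - no unilateral deviation beneficial
(Old, Old): (5, 5) - no unilateral deviation beneficial
Mixed NE: P1 plays New with p = 0.7143, P2 plays New with q = 0.7143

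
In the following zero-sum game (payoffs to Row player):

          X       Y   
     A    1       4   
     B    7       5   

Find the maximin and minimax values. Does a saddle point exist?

Maximin = 5, Minimax = 5, Saddle: True

Work:
Row minimums: [1, 5] → maximin = 5
Column maximums: [7, 5] → minimax = 5
Saddle point exists! Game value = 5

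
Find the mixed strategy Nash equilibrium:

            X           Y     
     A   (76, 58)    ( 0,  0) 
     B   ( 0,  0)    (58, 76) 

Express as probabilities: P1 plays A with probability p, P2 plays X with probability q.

p = 0.5672, q = 0.4328

Work:
Find probabilities that make opponent indifferent:
P2 chooses q to make P1 indifferent between A and B
P1 chooses p to make P2 indifferent between X and Y
Mixed NE: P1 plays (A: 0.5672, B: 0.4328), P2 plays (X: 0.4328, Y: 0.5672)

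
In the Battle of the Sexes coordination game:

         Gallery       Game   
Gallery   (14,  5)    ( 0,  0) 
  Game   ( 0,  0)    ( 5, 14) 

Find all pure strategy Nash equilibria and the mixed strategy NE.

Pure NE: (Gallery, Gallery) and (Game, Game); Mixed NE: p = 0.7368, q = 0.2632

Work:
Check pure NE:
(Gallery, Gallery): (14, 5) - no unilateral deviation beneficial
(Game, Game): (5, 14) - no unilateral deviation beneficial
Mixed NE: P1 plays Gallery with p = 0.7368, P2 plays Gallery with q = 0.2632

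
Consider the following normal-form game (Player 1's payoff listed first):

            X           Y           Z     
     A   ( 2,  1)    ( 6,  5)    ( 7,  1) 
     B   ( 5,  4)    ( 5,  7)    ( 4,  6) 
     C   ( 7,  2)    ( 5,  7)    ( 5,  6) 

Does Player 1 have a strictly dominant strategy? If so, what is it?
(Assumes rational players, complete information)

No strictly dominant strategy exists for Player 1

Work:
A strategy strictly dominates another if it gives a strictly higher payoff against every opponent action. Compare each pair of P1's strategies column-by-column:
  A vs B: [2 vs 5, 6 vs 5, 7 vs 4] → A does not strictly dominate B (column X: 2 ≤ 5)
  A vs C: [2 vs 7, 6 vs 5, 7 vs 5] → A does not strictly dominate C (column X: 2 ≤ 7)
  B vs A: [5 vs 2, 5 vs 6, 4 vs 7] → B does not strictly dominate A (column Y: 5 ≤ 6)
  B vs C: [5 vs 7, 5 vs 5, 4 vs 5] → B does not strictly dominate C (column X: 5 ≤ 7)
  C vs A: [7 vs 2, 5 vs 6, 5 vs 7] → C does not strictly dominate A (column Y: 5 ≤ 6)
  C vs B: [7 vs 5, 5 vs 5, 5 vs 4] → C does not strictly dominate B (column Y: 5 ≤ 5)
No single strategy strictly dominates all others → no strictly dominant strategy.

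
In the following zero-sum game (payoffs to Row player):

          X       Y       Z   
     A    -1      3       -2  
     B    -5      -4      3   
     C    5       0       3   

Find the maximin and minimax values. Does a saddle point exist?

Maximin = 0, Minimax = 3, Saddle: False

Work:
Row minimums: [-2, -5, 0] → maximin = 0
Column maximums: [5, 3, 3] → minimax = 3
No saddle point (maximin ≠ minimax). Mixed strategy needed.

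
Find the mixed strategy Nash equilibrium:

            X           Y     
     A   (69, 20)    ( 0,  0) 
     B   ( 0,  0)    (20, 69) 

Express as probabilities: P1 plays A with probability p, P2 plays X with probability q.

p = 0.7753, q = 0.2247

Work:
Find probabilities that make opponent indifferent:
P2 chooses q to make P1 indifferent between A and B
P1 chooses p to make P2 indifferent between X and Y
Mixed NE: P1 plays (A: 0.7753, B: 0.2247), P2 plays (X: 0.2247, Y: 0.7753)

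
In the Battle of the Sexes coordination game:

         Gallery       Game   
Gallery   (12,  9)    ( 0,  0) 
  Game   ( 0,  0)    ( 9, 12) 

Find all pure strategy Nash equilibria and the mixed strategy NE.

Pure NE: (Gallery, Gallery) and (Game, Game); Mixed NE: p = 0.5714, q = 0.4286

Work:
Check pure NE:
(Gallery, Gallery): (12, 9) - no unilateral deviation beneficial
(Game, Game): (9, 12) - no unilateral deviation beneficial
Mixed NE: P1 plays Gallery with p = 0.5714, P2 plays Gallery with q = 0.4286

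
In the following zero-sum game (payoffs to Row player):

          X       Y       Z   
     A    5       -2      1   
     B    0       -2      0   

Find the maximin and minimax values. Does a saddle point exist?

Maximin = -2, Minimax = -2, Saddle: True

Work:
Row minimums: [-2, -2] → maximin = -2
Column maximums: [5, -2, 1] → minimax = -2
Saddle point exists! Game value = -2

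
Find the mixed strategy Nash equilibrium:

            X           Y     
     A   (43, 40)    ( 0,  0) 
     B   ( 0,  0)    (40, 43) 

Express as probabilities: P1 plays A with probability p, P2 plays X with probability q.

p = 0.5181, q = 0.4819

Work:
Find probabilities that make opponent indifferent:
P2 chooses q to make P1 indifferent between A and B
P1 chooses p to make P2 indifferent between X and Y
Mixed NE: P1 plays (A: 0.5181, B: 0.4819), P2 plays (X: 0.4819, Y: 0.5181)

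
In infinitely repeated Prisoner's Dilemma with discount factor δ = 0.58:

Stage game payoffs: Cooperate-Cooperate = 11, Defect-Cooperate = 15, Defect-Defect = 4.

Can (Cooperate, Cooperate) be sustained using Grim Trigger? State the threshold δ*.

δ* = 0.3636; since δ = 0.58 ≥ 0.3636, cooperation can be sustained

Work:
For Grim Trigger:
Cooperate forever: 11/(1-δ)
Defect then punished: 15 + 4·δ/(1-δ)
Need: 11/(1-δ) ≥ 15 + 4·δ/(1-δ)
Solving: δ ≥ (T-R)/(T-P) = (15-11)/(15-4) = 0.3636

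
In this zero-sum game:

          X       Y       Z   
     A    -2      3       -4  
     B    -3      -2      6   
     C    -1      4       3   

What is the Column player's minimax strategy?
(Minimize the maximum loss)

Column should play X, value = -1

Work:
Column player minimizes Row's maximum payoff:
Column X: max payoff to Row = -1
Column Y: max payoff to Row = 4
Column Z: max payoff to Row = 6
Minimum is -1, achieved by column X.
Minimax strategy: X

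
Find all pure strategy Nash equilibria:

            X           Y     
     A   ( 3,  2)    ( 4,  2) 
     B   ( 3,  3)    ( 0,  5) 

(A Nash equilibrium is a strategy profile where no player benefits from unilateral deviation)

Nash equilibrium: (A, X), (A, Y)

Work:
Best responses:
  P1 vs X: payoffs [3, 3] → best response A/B (payoff 3)
  P1 vs Y: payoffs [4, 0] → best response A (payoff 4)
  P2 vs A: payoffs [2, 2] → best response X/Y (payoff 2)
  P2 vs B: payoffs [3, 5] → best response Y (payoff 5)
Mutual best responses: (A,X), (A,Y) → Nash equilibria.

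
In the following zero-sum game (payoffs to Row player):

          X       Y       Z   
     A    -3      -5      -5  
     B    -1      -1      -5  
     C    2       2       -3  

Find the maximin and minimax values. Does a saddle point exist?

Maximin = -3, Minimax = -3, Saddle: True

Work:
Row minimums: [-5, -5, -3] → maximin = -3
Column maximums: [2, 2, -3] → minimax = -3
Saddle point exists! Game value = -3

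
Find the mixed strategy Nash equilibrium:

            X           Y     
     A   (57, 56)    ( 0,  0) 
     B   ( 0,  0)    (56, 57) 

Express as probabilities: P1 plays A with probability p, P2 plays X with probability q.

p = 0.5044, q = 0.4956

Work:
Find probabilities that make opponent indifferent:
P2 chooses q to make P1 indifferent between A and B
P1 chooses p to make P2 indifferent between X and Y
Mixed NE: P1 plays (A: 0.5044, B: 0.4956), P2 plays (X: 0.4956, Y: 0.5044)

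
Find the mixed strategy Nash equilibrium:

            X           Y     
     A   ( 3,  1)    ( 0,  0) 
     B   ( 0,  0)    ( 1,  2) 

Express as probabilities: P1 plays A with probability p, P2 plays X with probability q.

p = 0.6667, q = 0.25

Work:
Find probabilities that make opponent indifferent:
P2 chooses q to make P1 indifferent between A and B
P1 chooses p to make P2 indifferent between X and Y
Mixed NE: P1 plays (A: 0.6667, B: 0.3333), P2 plays (X: 0.25, Y: 0.75)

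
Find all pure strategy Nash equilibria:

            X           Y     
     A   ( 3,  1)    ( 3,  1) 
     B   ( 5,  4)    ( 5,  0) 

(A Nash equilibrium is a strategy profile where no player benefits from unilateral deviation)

Nash equilibrium: (B, X)

Work:
Best responses:
  P1 vs X: payoffs [3, 5] → best response B (payoff 5)
  P1 vs Y: payoffs [3, 5] → best response B (payoff 5)
  P2 vs A: payoffs [1, 1] → best response X/Y (payoff 1)
  P2 vs B: payoffs [4, 0] → best response X (payoff 4)
Mutual best responses: (B,X) → Nash equilibria.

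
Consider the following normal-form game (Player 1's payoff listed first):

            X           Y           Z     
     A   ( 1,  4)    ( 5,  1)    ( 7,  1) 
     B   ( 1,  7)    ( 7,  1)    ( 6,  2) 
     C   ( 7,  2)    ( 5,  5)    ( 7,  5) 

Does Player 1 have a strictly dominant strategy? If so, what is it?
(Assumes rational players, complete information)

No strictly dominant strategy exists for Player 1

Work:
A strategy strictly dominates another if it gives a strictly higher payoff against every opponent action. Compare each pair of P1's strategies column-by-column:
  A vs B: [1 vs 1, 5 vs 7, 7 vs 6] → A does not strictly dominate B (column X: 1 ≤ 1)
  A vs C: [1 vs 7, 5 vs 5, 7 vs 7] → A does not strictly dominate C (column X: 1 ≤ 7)
  B vs A: [1 vs 1, 7 vs 5, 6 vs 7] → B does not strictly dominate A (column X: 1 ≤ 1)
  B vs C: [1 vs 7, 7 vs 5, 6 vs 7] → B does not strictly dominate C (column X: 1 ≤ 7)
  C vs A: [7 vs 1, 5 vs 5, 7 vs 7] → C does not strictly dominate A (column Y: 5 ≤ 5)
  C vs B: [7 vs 1, 5 vs 7, 7 vs 6] → C does not strictly dominate B (column Y: 5 ≤ 7)
No single strategy strictly dominates all others → no strictly dominant strategy.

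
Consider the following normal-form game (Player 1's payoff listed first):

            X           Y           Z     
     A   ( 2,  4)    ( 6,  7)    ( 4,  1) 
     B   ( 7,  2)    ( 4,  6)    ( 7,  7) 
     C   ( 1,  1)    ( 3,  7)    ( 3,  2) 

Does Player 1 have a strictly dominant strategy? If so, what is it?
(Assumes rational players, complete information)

No strictly dominant strategy exists for Player 1

Work:
A strategy strictly dominates another if it gives a strictly higher payoff against every opponent action. Compare each pair of P1's strategies column-by-column:
  A vs B: [2 vs 7, 6 vs 4, 4 vs 7] → A does not strictly dominate B (column X: 2 ≤ 7)
  A vs C: [2 vs 1, 6 vs 3, 4 vs 3] → A strictly dominates C
  B vs A: [7 vs 2, 4 vs 6, 7 vs 4] → B does not strictly dominate A (column Y: 4 ≤ 6)
  B vs C: [7 vs 1, 4 vs 3, 7 vs 3] → B strictly dominates C
  C vs A: [1 vs 2, 3 vs 6, 3 vs 4] → C does not strictly dominate A (column X: 1 ≤ 2)
  C vs B: [1 vs 7, 3 vs 4, 3 vs 7] → C does not strictly dominate B (column X: 1 ≤ 7)
No single strategy strictly dominates all others → no strictly dominant strategy.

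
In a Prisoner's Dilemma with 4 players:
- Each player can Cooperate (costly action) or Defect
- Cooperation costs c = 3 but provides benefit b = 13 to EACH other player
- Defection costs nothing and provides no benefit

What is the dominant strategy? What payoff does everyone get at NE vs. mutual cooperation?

Dominant: Defect; NE payoff = 0; Coop payoff = 36

Work:
Defect dominates (saves cost c = 3, benefit to others is external)
NE: All defect → everyone gets 0
If all cooperate: each receives (3)×13 - 3 = 36
Social dilemma: 36 > 0 but NE gives 0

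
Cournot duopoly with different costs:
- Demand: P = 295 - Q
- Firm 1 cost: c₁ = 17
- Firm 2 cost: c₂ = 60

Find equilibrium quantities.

q₁* = 107.0, q₂* = 64.0

Work:
Reaction: q₁ = (295 - 17 - q₂)/2
Reaction: q₂ = (295 - 60 - q₁)/2
Solve simultaneously:
q₁* = (295 - 2×17 + 60)/3 = 107.0
q₂* = (295 - 2×60 + 17)/3 = 64.0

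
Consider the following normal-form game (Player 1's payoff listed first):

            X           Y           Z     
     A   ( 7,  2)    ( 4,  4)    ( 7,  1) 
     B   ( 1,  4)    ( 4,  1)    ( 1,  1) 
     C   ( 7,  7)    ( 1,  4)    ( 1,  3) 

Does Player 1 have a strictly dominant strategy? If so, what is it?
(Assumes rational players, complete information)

No strictly dominant strategy exists for Player 1

Work:
A strategy strictly dominates another if it gives a strictly higher payoff against every opponent action. Compare each pair of P1's strategies column-by-column:
  A vs B: [7 vs 1, 4 vs 4, 7 vs 1] → A does not strictly dominate B (column Y: 4 ≤ 4)
  A vs C: [7 vs 7, 4 vs 1, 7 vs 1] → A does not strictly dominate C (column X: 7 ≤ 7)
  B vs A: [1 vs 7, 4 vs 4, 1 vs 7] → B does not strictly dominate A (column X: 1 ≤ 7)
  B vs C: [1 vs 7, 4 vs 1, 1 vs 1] → B does not strictly dominate C (column X: 1 ≤ 7)
  C vs A: [7 vs 7, 1 vs 4, 1 vs 7] → C does not strictly dominate A (column X: 7 ≤ 7)
  C vs B: [7 vs 1, 1 vs 4, 1 vs 1] → C does not strictly dominate B (column Y: 1 ≤ 4)
No single strategy strictly dominates all others → no strictly dominant strategy.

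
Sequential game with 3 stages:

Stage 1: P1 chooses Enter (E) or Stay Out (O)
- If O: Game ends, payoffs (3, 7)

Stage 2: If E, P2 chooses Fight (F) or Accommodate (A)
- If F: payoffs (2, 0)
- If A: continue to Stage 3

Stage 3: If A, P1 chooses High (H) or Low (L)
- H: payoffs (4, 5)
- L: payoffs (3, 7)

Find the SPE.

SPE: (E, A, H); Outcome (4, 5)

Work:
Stage 3: P1 chooses H (4 vs 3)
Stage 2: P2: F->0, A->5 (anticipating H). Choose A
Stage 1: P1: O->3, E->4 (anticipating A, H). Choose E
SPE path: E -> A -> H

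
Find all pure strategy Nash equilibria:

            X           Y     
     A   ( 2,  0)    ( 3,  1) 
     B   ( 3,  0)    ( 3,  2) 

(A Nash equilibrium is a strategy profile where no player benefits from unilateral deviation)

Nash equilibrium: (A, Y), (B, Y)

Work:
Best responses:
  P1 vs X: payoffs [2, 3] → best response B (payoff 3)
  P1 vs Y: payoffs [3, 3] → best response A/B (payoff 3)
  P2 vs A: payoffs [0, 1] → best response Y (payoff 1)
  P2 vs B: payoffs [0, 2] → best response Y (payoff 2)
Mutual best responses: (A,Y), (B,Y) → Nash equilibria.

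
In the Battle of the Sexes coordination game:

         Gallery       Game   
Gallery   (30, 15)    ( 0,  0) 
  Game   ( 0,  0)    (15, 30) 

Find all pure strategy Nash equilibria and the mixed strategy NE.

Pure NE: (Gallery, Gallery) and (Game, Game); Mixed NE: p = 0.6667, q = 0.3333

Work:
Check pure NE:
(Gallery, Gallery): (30, 15) - no unilateral deviation beneficial
(Game, Game): (15, 30) - no unilateral deviation beneficial
Mixed NE: P1 plays Gallery with p = 0.6667, P2 plays Gallery with q = 0.3333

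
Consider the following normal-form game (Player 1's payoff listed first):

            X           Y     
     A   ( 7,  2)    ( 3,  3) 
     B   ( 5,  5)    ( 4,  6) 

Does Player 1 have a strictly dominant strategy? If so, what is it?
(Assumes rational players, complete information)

No strictly dominant strategy exists for Player 1

Work:
A strategy strictly dominates another if it gives a strictly higher payoff against every opponent action. Compare each pair of P1's strategies column-by-column:
  A vs B: [7 vs 5, 3 vs 4] → A does not strictly dominate B (column Y: 3 ≤ 4)
  B vs A: [5 vs 7, 4 vs 3] → B does not strictly dominate A (column X: 5 ≤ 7)
No single strategy strictly dominates all others → no strictly dominant strategy.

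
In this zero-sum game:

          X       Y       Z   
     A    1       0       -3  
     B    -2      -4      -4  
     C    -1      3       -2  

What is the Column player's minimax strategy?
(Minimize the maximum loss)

Column should play Z, value = -2

Work:
Column player minimizes Row's maximum payoff:
Column X: max payoff to Row = 1
Column Y: max payoff to Row = 3
Column Z: max payoff to Row = -2
Minimum is -2, achieved by column Z.
Minimax strategy: Z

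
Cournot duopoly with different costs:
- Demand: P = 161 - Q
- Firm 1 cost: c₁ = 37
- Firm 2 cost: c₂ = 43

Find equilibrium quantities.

q₁* = 43.33, q₂* = 37.33

Work:
Reaction: q₁ = (161 - 37 - q₂)/2
Reaction: q₂ = (161 - 43 - q₁)/2
Solve simultaneously:
q₁* = (161 - 2×37 + 43)/3 = 43.33
q₂* = (161 - 2×43 + 37)/3 = 37.33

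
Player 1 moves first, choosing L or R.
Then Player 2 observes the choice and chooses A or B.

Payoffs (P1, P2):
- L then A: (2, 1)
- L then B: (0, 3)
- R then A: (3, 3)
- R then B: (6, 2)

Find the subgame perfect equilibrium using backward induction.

P1 plays R, P2 plays B after L and A after R; Payoff (3, 3)

Work:
Backward induction:
After L: P2 chooses B → P1 gets 0
After R: P2 chooses A → P1 gets 3
P1 chooses R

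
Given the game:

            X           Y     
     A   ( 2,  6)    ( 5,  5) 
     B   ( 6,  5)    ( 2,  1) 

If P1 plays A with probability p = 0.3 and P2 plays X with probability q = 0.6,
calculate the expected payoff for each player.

E[P1] = 4.04, E[P2] = 4.06

Work:
E[P1] = p·q·π₁(A,X) + p·(1-q)·π₁(A,Y) + (1-p)·q·π₁(B,X) + (1-p)·(1-q)·π₁(B,Y)
= 0.3·0.6·2 + 0.3·0.4·5 + 0.7·0.6·6 + 0.7·0.4·2
= 4.04

E[P2] = 4.06 (similar calculation)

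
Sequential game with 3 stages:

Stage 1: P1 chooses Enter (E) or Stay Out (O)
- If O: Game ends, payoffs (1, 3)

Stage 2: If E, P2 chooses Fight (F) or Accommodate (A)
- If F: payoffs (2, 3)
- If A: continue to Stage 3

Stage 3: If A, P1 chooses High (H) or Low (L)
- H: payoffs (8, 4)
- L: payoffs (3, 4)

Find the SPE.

SPE: (E, A, H); Outcome (8, 4)

Work:
Stage 3: P1 chooses H (8 vs 3)
Stage 2: P2: F->3, A->4 (anticipating H). Choose A
Stage 1: P1: O->1, E->8 (anticipating A, H). Choose E
SPE path: E -> A -> H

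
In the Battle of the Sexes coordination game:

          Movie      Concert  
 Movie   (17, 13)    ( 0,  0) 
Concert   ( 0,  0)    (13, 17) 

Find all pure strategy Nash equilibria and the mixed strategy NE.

Pure NE: (Movie, Movie) and (Concert, Concert); Mixed NE: p = 0.5667, q = 0.4333

Work:
Check pure NE:
(Movie, Movie): (17, 13) - no unilateral deviation beneficial
(Concert, Concert): (13, 17) - no unilateral deviation beneficial
Mixed NE: P1 plays Movie with p = 0.5667, P2 plays Movie with q = 0.4333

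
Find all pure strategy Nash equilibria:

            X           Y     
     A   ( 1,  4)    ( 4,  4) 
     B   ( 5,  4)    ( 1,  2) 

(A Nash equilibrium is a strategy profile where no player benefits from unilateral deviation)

Nash equilibrium: (A, Y), (B, X)

Work:
Best responses:
  P1 vs X: payoffs [1, 5] → best response B (payoff 5)
  P1 vs Y: payoffs [4, 1] → best response A (payoff 4)
  P2 vs A: payoffs [4, 4] → best response X/Y (payoff 4)
  P2 vs B: payoffs [4, 2] → best response X (payoff 4)
Mutual best responses: (A,Y), (B,X) → Nash equilibria.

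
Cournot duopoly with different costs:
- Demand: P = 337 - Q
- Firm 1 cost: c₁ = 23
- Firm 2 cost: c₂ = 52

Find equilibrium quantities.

q₁* = 114.33, q₂* = 85.33

Work:
Reaction: q₁ = (337 - 23 - q₂)/2
Reaction: q₂ = (337 - 52 - q₁)/2
Solve simultaneously:
q₁* = (337 - 2×23 + 52)/3 = 114.33
q₂* = (337 - 2×52 + 23)/3 = 85.33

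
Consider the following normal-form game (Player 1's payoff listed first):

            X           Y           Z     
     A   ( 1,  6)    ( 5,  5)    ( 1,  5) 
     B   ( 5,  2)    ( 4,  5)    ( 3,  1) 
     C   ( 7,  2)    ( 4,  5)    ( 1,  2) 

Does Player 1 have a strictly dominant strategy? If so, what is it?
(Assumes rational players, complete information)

No strictly dominant strategy exists for Player 1

Work:
A strategy strictly dominates another if it gives a strictly higher payoff against every opponent action. Compare each pair of P1's strategies column-by-column:
  A vs B: [1 vs 5, 5 vs 4, 1 vs 3] → A does not strictly dominate B (column X: 1 ≤ 5)
  A vs C: [1 vs 7, 5 vs 4, 1 vs 1] → A does not strictly dominate C (column X: 1 ≤ 7)
  B vs A: [5 vs 1, 4 vs 5, 3 vs 1] → B does not strictly dominate A (column Y: 4 ≤ 5)
  B vs C: [5 vs 7, 4 vs 4, 3 vs 1] → B does not strictly dominate C (column X: 5 ≤ 7)
  C vs A: [7 vs 1, 4 vs 5, 1 vs 1] → C does not strictly dominate A (column Y: 4 ≤ 5)
  C vs B: [7 vs 5, 4 vs 4, 1 vs 3] → C does not strictly dominate B (column Y: 4 ≤ 4)
No single strategy strictly dominates all others → no strictly dominant strategy.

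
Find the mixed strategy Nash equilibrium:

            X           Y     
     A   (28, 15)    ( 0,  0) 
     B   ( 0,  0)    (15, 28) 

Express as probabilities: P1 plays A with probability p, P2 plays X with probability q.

p = 0.6512, q = 0.3488

Work:
Find probabilities that make opponent indifferent:
P2 chooses q to make P1 indifferent between A and B
P1 chooses p to make P2 indifferent between X and Y
Mixed NE: P1 plays (A: 0.6512, B: 0.3488), P2 plays (X: 0.3488, Y: 0.6512)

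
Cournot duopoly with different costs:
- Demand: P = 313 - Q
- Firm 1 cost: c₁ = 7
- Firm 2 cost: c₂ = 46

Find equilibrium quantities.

q₁* = 115.0, q₂* = 76.0

Work:
Reaction: q₁ = (313 - 7 - q₂)/2
Reaction: q₂ = (313 - 46 - q₁)/2
Solve simultaneously:
q₁* = (313 - 2×7 + 46)/3 = 115.0
q₂* = (313 - 2×46 + 7)/3 = 76.0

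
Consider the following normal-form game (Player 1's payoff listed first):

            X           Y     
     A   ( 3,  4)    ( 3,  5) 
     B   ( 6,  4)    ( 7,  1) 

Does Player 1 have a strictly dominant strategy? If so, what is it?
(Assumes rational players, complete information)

Yes, Player 1's strictly dominant strategy is B

Work:
A strategy strictly dominates another if it gives a strictly higher payoff against every opponent action. Compare each pair of P1's strategies column-by-column:
  A vs B: [3 vs 6, 3 vs 7] → A does not strictly dominate B (column X: 3 ≤ 6)
  B vs A: [6 vs 3, 7 vs 3] → B strictly dominates A
B strictly dominates every other strategy → strictly dominant.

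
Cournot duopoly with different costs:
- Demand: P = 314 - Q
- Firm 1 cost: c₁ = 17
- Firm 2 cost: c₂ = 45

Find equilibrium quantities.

q₁* = 108.33, q₂* = 80.33

Work:
Reaction: q₁ = (314 - 17 - q₂)/2
Reaction: q₂ = (314 - 45 - q₁)/2
Solve simultaneously:
q₁* = (314 - 2×17 + 45)/3 = 108.33
q₂* = (314 - 2×45 + 17)/3 = 80.33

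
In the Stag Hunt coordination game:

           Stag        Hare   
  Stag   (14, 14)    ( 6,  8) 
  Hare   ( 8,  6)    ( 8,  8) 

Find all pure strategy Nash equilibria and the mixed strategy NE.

Pure NE: (Stag, Stag) and (Hare, Hare); Mixed NE: p = 0.25, q = 0.25

Work:
Check pure NE:
(Stag, Stag): (14, 14) - no unilateral deviation beneficial
(Hare, Hare): (8, 8) - no unilateral deviation beneficial
Mixed NE: P1 plays Stag with p = 0.25, P2 plays Stag with q = 0.25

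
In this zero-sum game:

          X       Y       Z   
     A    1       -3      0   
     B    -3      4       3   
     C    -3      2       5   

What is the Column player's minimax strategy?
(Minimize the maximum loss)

Column should play X, value = 1

Work:
Column player minimizes Row's maximum payoff:
Column X: max payoff to Row = 1
Column Y: max payoff to Row = 4
Column Z: max payoff to Row = 5
Minimum is 1, achieved by column X.
Minimax strategy: X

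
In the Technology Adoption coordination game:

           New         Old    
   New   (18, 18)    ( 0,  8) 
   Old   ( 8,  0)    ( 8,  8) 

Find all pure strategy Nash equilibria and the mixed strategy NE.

Pure NE: (New, New) and (Old, Old); Mixed NE: p = 0.4444, q = 0.4444

Work:
Check pure NE:
(New, New): (18, 18) - no unilateral deviation beneficial
(Old, Old): (8, 8) - no unilateral deviation beneficial
Mixed NE: P1 plays New with p = 0.4444, P2 plays New with q = 0.4444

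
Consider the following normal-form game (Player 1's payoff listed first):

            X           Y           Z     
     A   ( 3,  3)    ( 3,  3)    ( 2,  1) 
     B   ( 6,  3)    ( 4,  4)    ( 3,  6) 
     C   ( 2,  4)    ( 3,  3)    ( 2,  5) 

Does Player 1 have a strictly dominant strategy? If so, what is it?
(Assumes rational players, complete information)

Yes, Player 1's strictly dominant strategy is B

Work:
A strategy strictly dominates another if it gives a strictly higher payoff against every opponent action. Compare each pair of P1's strategies column-by-column:
  A vs B: [3 vs 6, 3 vs 4, 2 vs 3] → A does not strictly dominate B (column X: 3 ≤ 6)
  A vs C: [3 vs 2, 3 vs 3, 2 vs 2] → A does not strictly dominate C (column Y: 3 ≤ 3)
  B vs A: [6 vs 3, 4 vs 3, 3 vs 2] → B strictly dominates A
  B vs C: [6 vs 2, 4 vs 3, 3 vs 2] → B strictly dominates C
  C vs A: [2 vs 3, 3 vs 3, 2 vs 2] → C does not strictly dominate A (column X: 2 ≤ 3)
  C vs B: [2 vs 6, 3 vs 4, 2 vs 3] → C does not strictly dominate B (column X: 2 ≤ 6)
B strictly dominates every other strategy → strictly dominant.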